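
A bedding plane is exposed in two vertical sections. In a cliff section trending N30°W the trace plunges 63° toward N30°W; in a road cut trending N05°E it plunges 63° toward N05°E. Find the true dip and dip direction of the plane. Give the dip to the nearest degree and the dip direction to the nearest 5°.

The two traces are lines in the plane: v₁ = (sin 330°·cos 63°, cos 330°·cos 63°, −sin 63°), v₂ = (sin 5°·cos 63°, cos 5°·cos 63°, −sin 63°).
The plane normal is n = v₁ × v₂ ∝ (-0.053, 0.238, 0.118).
Dip δ = arctan(|n_h|/n_z) = arctan(0.243/0.118) = 64.1°.
The horizontal component of n points toward azimuth atan2(n_x, n_y) = 348°, the dip direction.

true dip 64°, dip direction 350°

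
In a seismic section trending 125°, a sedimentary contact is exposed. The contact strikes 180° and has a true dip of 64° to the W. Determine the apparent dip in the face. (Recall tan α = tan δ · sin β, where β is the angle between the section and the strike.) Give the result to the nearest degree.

The section lies 55° from the strike.
tan α = tan 64° × sin 55° = 2.0503 × 0.8192 = 1.6795
apparent dip = arctan 1.6795 = 59.23°

59°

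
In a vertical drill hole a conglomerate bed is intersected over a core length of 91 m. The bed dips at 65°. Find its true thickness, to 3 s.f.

38.5 m

True thickness t = h · cos(dip) = 91 × cos 65°
t = 91 × 0.4226 = 38.458 m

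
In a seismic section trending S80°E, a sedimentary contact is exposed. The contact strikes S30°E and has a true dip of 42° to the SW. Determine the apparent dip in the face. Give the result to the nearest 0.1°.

Angle between strike (S30°E) and section (S80°E): β = 50°.
tan(apparent dip) = tan 42° · sin 50° = 0.6897
α = arctan(0.6897) = 34.60°

34.6°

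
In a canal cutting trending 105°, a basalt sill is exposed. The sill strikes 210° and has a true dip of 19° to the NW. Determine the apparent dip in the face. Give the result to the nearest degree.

The strike is 210° and the section trends 105°; the acute angle between them is β = 75°.
tan α = tan 19° × sin 75° = 0.3443 × 0.9659 = 0.3326
apparent dip = arctan 0.3326 = 18.40°

18°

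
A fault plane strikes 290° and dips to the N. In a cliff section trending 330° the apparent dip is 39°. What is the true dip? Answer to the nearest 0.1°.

β = acute angle between strike 290° and section 330° = 40°.
tan δ = tan α / sin β = tan 39° / sin 40° = 0.8098 / 0.6428 = 1.2598
δ = arctan(1.2598) = 51.56°

51.6°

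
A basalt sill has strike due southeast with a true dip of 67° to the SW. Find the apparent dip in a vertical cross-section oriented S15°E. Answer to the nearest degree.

50°

The section lies 30° from the strike.
tan(apparent dip) = tan 67° · sin 30° = 1.1779
α = arctan(1.1779) = 49.67°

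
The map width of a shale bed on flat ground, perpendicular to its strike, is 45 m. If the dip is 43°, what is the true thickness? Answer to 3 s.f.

True thickness t = w · sin(dip) = 45 × sin 43°
t = 45 × 0.6820 = 30.690 m

30.7 m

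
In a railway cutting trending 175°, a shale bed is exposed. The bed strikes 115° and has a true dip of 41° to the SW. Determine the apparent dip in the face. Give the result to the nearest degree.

Angle between strike (115°) and section (175°): β = 60°.
tan(apparent dip) = tan 41° · sin 60° = 0.7528
α = arctan(0.7528) = 36.97°

37°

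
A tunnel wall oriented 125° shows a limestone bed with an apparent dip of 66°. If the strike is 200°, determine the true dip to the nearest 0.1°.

The section is 75° from the strike.
tan δ = tan α / sin β = tan 66° / sin 75° = 2.2460 / 0.9659 = 2.3253
δ = arctan(2.3253) = 66.73°

66.7°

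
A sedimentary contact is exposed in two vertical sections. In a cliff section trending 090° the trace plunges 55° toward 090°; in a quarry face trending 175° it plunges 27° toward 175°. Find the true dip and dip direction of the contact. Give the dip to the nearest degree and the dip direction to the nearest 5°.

true dip 56°, dip direction 105°

Represent each trace as a vector plunging at its apparent dip toward its trend (east-north-up frame): v₁ = (0.574, 0.000, -0.819), v₂ = (0.078, -0.888, -0.454).
n = v₁ × v₂ = (0.727, -0.197, 0.509) (taken with n_z > 0).
Dip δ = arctan(|n_h|/n_z) = arctan(0.753/0.509) = 55.9°.
Dip direction = azimuth of (n_x, n_y) = atan2(0.727, -0.197) = 105°.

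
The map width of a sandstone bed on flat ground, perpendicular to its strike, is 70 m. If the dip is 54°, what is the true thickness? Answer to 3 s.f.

True thickness t = w · sin(dip) = 70 × sin 54°
t = 70 × 0.8090 = 56.631 m

56.6 m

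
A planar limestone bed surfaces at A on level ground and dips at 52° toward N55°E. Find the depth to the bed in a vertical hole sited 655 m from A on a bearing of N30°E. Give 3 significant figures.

The hole lies 25° from the dip direction, so the down-dip offset is 655 × cos 25° = 593.63 m.
Depth = down-dip offset × tan(dip) = 593.63 × tan 52° = 593.63 × 1.2799
Depth = 759.81 m

760 m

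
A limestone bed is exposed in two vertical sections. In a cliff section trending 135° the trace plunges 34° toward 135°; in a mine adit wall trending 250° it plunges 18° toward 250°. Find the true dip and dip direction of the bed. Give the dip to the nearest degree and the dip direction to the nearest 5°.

true dip 44°, dip direction 180°

Each apparent-dip line lies in the plane. As unit vectors (x east, y north, z up), v₁ plunges 34°→135° and v₂ plunges 18°→250°.
The plane normal is n = v₁ × v₂ ∝ (0.001, -0.681, 0.715).
Dip δ = arctan(|n_h|/n_z) = arctan(0.681/0.715) = 43.6°.
The horizontal component of n points toward azimuth atan2(n_x, n_y) = 180°, the dip direction.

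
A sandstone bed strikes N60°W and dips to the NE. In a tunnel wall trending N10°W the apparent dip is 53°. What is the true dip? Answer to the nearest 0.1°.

60.0°

The section is 50° from the strike.
tan(true dip) = tan 53° / sin 50° = 1.7323
true dip = arctan 1.7323 = 60.00°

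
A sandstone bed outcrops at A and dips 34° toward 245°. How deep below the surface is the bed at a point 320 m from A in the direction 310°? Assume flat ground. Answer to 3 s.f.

91.2 m

The hole lies 65° from the dip direction, so the down-dip offset is 320 × cos 65° = 135.24 m.
Depth = down-dip offset × tan(dip) = 135.24 × tan 34° = 135.24 × 0.6745
Depth = 91.22 m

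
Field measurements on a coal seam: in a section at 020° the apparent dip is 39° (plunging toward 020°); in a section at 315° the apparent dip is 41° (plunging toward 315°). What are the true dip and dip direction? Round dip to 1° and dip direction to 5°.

true dip 45°, dip direction 345°

Represent each trace as a vector plunging at its apparent dip toward its trend (east-north-up frame): v₁ = (0.266, 0.730, -0.629), v₂ = (-0.534, 0.534, -0.656).
n = v₁ × v₂ = (-0.143, 0.510, 0.532) (taken with n_z > 0).
tan δ = √(n_x²+n_y²)/n_z = 0.530/0.532, so δ = 44.9°.
Dip direction = azimuth of (n_x, n_y) = atan2(-0.143, 0.510) = 344°.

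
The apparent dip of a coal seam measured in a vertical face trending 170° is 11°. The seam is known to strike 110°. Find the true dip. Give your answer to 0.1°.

12.7°

β = acute angle between strike 110° and section 170° = 60°.
tan(true dip) = tan 11° / sin 60° = 0.2245
true dip = arctan 0.2245 = 12.65°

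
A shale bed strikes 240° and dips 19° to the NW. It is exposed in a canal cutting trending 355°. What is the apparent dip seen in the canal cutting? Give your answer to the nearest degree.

The section lies 65° from the strike.
tan(apparent dip) = tan 19° · sin 65° = 0.3121
apparent dip = arctan 0.3121 = 17.33°

17°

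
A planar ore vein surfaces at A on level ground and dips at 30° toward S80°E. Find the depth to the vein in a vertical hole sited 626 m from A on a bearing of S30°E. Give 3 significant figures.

232 m

The hole lies 50° from the dip direction, so the down-dip offset is 626 × cos 50° = 402.39 m.
Depth = down-dip offset × tan(dip) = 402.39 × tan 30° = 402.39 × 0.5774
Depth = 232.32 m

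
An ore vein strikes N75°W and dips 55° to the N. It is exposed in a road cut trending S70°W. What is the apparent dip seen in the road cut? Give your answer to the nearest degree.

The section lies 35° from the strike.
tan α = tan 55° × sin 35° = 1.4281 × 0.5736 = 0.8192
apparent dip = arctan 0.8192 = 39.32°

39°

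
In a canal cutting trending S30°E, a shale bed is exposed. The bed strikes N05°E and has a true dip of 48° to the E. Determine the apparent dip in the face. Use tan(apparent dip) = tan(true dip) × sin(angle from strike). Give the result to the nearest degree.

32°

The section lies 35° from the strike.
tan(apparent dip) = tan 48° · sin 35° = 0.6370
α = arctan(0.6370) = 32.50°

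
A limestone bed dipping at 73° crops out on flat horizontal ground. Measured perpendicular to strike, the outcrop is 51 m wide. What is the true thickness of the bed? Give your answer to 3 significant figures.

48.8 m

True thickness t = w · sin(dip) = 51 × sin 73°
t = 51 × 0.9563 = 48.772 m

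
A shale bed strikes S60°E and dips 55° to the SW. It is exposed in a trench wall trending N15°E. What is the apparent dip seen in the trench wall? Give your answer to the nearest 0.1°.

The strike is S60°E and the section trends N15°E; the acute angle between them is β = 75°.
tan α = tan 55° × sin 75° = 1.4281 × 0.9659 = 1.3795
α = arctan(1.3795) = 54.06°

54.1°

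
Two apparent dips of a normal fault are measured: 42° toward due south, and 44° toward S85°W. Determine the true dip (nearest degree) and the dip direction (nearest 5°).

Represent each trace as a vector plunging at its apparent dip toward its trend (east-north-up frame): v₁ = (0.000, -0.743, -0.669), v₂ = (-0.717, -0.063, -0.695).
n = v₁ × v₂ = (-0.474, -0.480, 0.533) (taken with n_z > 0).
Dip δ = arctan(|n_h|/n_z) = arctan(0.674/0.533) = 51.7°.
Dip direction = atan2(-0.474, -0.480) = 225° (azimuth of n's horizontal projection).

true dip 52°, dip direction 225°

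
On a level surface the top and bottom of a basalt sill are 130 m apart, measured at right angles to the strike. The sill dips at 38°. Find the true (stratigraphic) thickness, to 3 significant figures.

True thickness t = w · sin(dip) = 130 × sin 38°
t = 130 × 0.6157 = 80.036 m

80.0 m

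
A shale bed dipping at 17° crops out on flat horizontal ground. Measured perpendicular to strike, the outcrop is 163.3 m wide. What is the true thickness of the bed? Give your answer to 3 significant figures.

47.7 m

True thickness t = w · sin(dip) = 163.3 × sin 17°
t = 163.3 × 0.2924 = 47.744 m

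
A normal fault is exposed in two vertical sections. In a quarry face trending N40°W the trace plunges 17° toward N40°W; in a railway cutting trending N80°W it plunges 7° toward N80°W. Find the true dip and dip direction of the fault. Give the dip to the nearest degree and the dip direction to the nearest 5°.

true dip 19°, dip direction 350°

Each apparent-dip line lies in the plane. As unit vectors (x east, y north, z up), v₁ plunges 17°→N40°W and v₂ plunges 7°→N80°W.
n = v₁ × v₂ = (-0.039, 0.211, 0.610) (taken with n_z > 0).
True dip = arccos(n_z / |n|) = arccos(0.9434) = 19.4°.
The horizontal component of n points toward azimuth atan2(n_x, n_y) = 350°, the dip direction.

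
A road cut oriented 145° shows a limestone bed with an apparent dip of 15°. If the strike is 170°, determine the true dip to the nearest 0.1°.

32.4°

The section is 25° from the strike.
tan(true dip) = tan 15° / sin 25° = 0.6340
true dip = arctan 0.6340 = 32.38°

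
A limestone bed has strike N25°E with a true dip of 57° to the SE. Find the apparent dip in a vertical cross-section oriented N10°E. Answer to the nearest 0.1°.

The section lies 15° from the strike.
tan α = tan 57° × sin 15° = 1.5399 × 0.2588 = 0.3985
α = arctan(0.3985) = 21.73°

21.7°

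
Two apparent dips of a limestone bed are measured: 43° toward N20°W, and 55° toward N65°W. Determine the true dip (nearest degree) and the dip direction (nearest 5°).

true dip 55°, dip direction 290°

Each apparent-dip line lies in the plane. As unit vectors (x east, y north, z up), v₁ plunges 43°→N20°W and v₂ plunges 55°→N65°W.
n = v₁ × v₂ = (-0.398, 0.150, 0.297) (taken with n_z > 0).
True dip = arccos(n_z / |n|) = arccos(0.5725) = 55.1°.
The horizontal component of n points toward azimuth atan2(n_x, n_y) = 291°, the dip direction.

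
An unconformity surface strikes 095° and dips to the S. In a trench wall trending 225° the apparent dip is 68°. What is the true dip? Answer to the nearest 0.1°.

72.8°

The section is 50° from the strike.
tan(true dip) = tan 68° / sin 50° = 3.2310
true dip = arctan 3.2310 = 72.80°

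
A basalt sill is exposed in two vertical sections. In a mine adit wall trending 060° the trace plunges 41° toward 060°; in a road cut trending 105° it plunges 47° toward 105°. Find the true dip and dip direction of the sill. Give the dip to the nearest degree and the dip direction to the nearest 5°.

true dip 47°, dip direction 095°

Each apparent-dip line lies in the plane. As unit vectors (x east, y north, z up), v₁ plunges 41°→060° and v₂ plunges 47°→105°.
The plane normal is n = v₁ × v₂ ∝ (0.392, -0.046, 0.364).
tan δ = √(n_x²+n_y²)/n_z = 0.394/0.364, so δ = 47.3°.
Dip direction = azimuth of (n_x, n_y) = atan2(0.392, -0.046) = 97°.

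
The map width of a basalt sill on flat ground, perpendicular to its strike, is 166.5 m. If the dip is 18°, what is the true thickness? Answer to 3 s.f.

True thickness t = w · sin(dip) = 166.5 × sin 18°
t = 166.5 × 0.3090 = 51.451 m

51.5 m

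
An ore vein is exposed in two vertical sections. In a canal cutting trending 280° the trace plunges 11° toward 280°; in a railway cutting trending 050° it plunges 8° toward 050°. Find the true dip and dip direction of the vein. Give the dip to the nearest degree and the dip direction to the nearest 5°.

true dip 22°, dip direction 340°

Represent each trace as a vector plunging at its apparent dip toward its trend (east-north-up frame): v₁ = (-0.967, 0.170, -0.191), v₂ = (0.759, 0.637, -0.139).
n = v₁ × v₂ = (-0.098, 0.279, 0.745) (taken with n_z > 0).
Dip δ = arctan(|n_h|/n_z) = arctan(0.296/0.745) = 21.7°.
The horizontal component of n points toward azimuth atan2(n_x, n_y) = 341°, the dip direction.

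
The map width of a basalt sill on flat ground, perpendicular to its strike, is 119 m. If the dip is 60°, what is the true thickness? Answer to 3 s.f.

103 m

True thickness t = w · sin(dip) = 119 × sin 60°
t = 119 × 0.8660 = 103.057 m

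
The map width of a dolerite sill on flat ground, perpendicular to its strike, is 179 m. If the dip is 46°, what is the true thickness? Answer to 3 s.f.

True thickness t = w · sin(dip) = 179 × sin 46°
t = 179 × 0.7193 = 128.762 m

129 m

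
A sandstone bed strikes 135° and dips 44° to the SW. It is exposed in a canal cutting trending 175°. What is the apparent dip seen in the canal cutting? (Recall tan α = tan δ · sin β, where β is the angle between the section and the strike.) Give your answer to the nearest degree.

32°

Angle between strike (135°) and section (175°): β = 40°.
tan α = tan 44° × sin 40° = 0.9657 × 0.6428 = 0.6207
apparent dip = arctan 0.6207 = 31.83°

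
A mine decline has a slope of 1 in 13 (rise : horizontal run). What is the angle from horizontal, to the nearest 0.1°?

tan θ = 1/13 = 0.0769
θ = arctan(0.0769) = 4.40°

4.4°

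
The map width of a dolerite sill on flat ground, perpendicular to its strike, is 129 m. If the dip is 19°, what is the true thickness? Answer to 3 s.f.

42.0 m

True thickness t = w · sin(dip) = 129 × sin 19°
t = 129 × 0.3256 = 41.998 m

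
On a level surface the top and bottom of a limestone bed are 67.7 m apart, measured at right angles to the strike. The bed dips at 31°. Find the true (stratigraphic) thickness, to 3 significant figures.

34.9 m

True thickness t = w · sin(dip) = 67.7 × sin 31°
t = 67.7 × 0.5150 = 34.868 m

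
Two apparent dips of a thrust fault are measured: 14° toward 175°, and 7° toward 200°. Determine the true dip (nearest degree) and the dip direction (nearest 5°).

true dip 19°, dip direction 130°

Represent each trace as a vector plunging at its apparent dip toward its trend (east-north-up frame): v₁ = (0.085, -0.967, -0.242), v₂ = (-0.339, -0.933, -0.122).
Cross product v₁ × v₂ gives the pole to the plane: n ∝ (0.108, -0.092, 0.407).
True dip = arccos(n_z / |n|) = arccos(0.9442) = 19.2°.
The horizontal component of n points toward azimuth atan2(n_x, n_y) = 131°, the dip direction.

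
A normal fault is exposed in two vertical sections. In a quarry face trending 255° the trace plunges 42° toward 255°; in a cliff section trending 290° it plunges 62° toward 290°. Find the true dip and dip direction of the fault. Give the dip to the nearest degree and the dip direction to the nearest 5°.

true dip 65°, dip direction 320°

Represent each trace as a vector plunging at its apparent dip toward its trend (east-north-up frame): v₁ = (-0.718, -0.192, -0.669), v₂ = (-0.441, 0.161, -0.883).
The plane normal is n = v₁ × v₂ ∝ (-0.277, 0.339, 0.200).
tan δ = √(n_x²+n_y²)/n_z = 0.438/0.200, so δ = 65.4°.
Dip direction = azimuth of (n_x, n_y) = atan2(-0.277, 0.339) = 321°.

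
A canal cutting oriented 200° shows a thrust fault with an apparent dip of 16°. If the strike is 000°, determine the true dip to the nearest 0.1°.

40.0°

The section is 20° from the strike.
tan δ = tan α / sin β = tan 16° / sin 20° = 0.2867 / 0.3420 = 0.8384
true dip = arctan 0.8384 = 39.98°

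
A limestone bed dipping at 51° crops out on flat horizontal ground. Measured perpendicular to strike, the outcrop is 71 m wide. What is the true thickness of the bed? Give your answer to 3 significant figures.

True thickness t = w · sin(dip) = 71 × sin 51°
t = 71 × 0.7771 = 55.177 m

55.2 m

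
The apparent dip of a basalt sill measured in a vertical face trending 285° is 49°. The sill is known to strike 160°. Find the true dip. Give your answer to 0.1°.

β = acute angle between strike 160° and section 285° = 55°.
tan δ = tan α / sin β = tan 49° / sin 55° = 1.1504 / 0.8192 = 1.4043
true dip = arctan 1.4043 = 54.55°

54.5°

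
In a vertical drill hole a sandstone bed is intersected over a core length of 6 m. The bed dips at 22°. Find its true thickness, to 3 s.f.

True thickness t = h · cos(dip) = 6 × cos 22°
t = 6 × 0.9272 = 5.563 m

5.56 m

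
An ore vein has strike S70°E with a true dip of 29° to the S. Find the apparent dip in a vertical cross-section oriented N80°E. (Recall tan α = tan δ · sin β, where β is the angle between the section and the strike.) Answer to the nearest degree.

15°

The strike is S70°E and the section trends N80°E; the acute angle between them is β = 30°.
tan(apparent dip) = tan 29° · sin 30° = 0.2772
α = arctan(0.2772) = 15.49°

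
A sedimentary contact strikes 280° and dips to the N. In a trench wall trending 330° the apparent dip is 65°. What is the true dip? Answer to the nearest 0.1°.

70.3°

β = acute angle between strike 280° and section 330° = 50°.
tan(true dip) = tan 65° / sin 50° = 2.7995
δ = arctan(2.7995) = 70.34°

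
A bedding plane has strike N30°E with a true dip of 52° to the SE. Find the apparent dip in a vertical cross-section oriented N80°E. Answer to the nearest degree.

The strike is N30°E and the section trends N80°E; the acute angle between them is β = 50°.
tan α = tan 52° × sin 50° = 1.2799 × 0.7660 = 0.9805
apparent dip = arctan 0.9805 = 44.44°

44°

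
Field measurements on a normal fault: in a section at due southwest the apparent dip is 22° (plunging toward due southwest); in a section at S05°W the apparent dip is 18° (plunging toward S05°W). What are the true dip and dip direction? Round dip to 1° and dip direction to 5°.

Represent each trace as a vector plunging at its apparent dip toward its trend (east-north-up frame): v₁ = (-0.656, -0.656, -0.375), v₂ = (-0.083, -0.947, -0.309).
n = v₁ × v₂ = (-0.152, -0.172, 0.567) (taken with n_z > 0).
Dip δ = arctan(|n_h|/n_z) = arctan(0.229/0.567) = 22.0°.
The horizontal component of n points toward azimuth atan2(n_x, n_y) = 222°, the dip direction.

true dip 22°, dip direction 220°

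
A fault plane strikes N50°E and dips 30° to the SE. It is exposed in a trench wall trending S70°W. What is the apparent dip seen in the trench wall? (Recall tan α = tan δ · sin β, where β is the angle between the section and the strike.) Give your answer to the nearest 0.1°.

11.2°

The section lies 20° from the strike.
tan α = tan 30° × sin 20° = 0.5774 × 0.3420 = 0.1975
apparent dip = arctan 0.1975 = 11.17°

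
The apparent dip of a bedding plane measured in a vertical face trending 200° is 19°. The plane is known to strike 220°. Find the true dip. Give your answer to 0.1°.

45.2°

The section is 20° from the strike.
tan δ = tan α / sin β = tan 19° / sin 20° = 0.3443 / 0.3420 = 1.0067
true dip = arctan 1.0067 = 45.19°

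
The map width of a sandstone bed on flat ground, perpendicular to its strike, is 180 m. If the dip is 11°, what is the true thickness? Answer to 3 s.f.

True thickness t = w · sin(dip) = 180 × sin 11°
t = 180 × 0.1908 = 34.346 m

34.3 m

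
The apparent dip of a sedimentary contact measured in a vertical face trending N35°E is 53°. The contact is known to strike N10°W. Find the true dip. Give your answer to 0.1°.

The section is 45° from the strike.
tan(true dip) = tan 53° / sin 45° = 1.8767
true dip = arctan 1.8767 = 61.95°

61.9°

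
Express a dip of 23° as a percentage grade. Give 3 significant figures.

42.4%

grade % = 100 × tan 23° = 100 × 0.4245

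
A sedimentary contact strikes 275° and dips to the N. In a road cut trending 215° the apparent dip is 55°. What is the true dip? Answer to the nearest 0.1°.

β = acute angle between strike 275° and section 215° = 60°.
tan(true dip) = tan 55° / sin 60° = 1.6491
true dip = arctan 1.6491 = 58.77°

58.8°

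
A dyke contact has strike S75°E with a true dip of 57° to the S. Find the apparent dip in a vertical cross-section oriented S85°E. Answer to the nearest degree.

The section lies 10° from the strike.
tan α = tan 57° × sin 10° = 1.5399 × 0.1736 = 0.2674
α = arctan(0.2674) = 14.97°

15°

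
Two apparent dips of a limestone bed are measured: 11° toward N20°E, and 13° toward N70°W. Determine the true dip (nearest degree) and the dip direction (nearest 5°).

true dip 17°, dip direction 330°

The two traces are lines in the plane: v₁ = (sin 20°·cos 11°, cos 20°·cos 11°, −sin 11°), v₂ = (sin 290°·cos 13°, cos 290°·cos 13°, −sin 13°).
The plane normal is n = v₁ × v₂ ∝ (-0.144, 0.250, 0.956).
Dip δ = arctan(|n_h|/n_z) = arctan(0.289/0.956) = 16.8°.
Dip direction = atan2(-0.144, 0.250) = 330° (azimuth of n's horizontal projection).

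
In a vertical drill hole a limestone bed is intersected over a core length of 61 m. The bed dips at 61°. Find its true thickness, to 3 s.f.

29.6 m

True thickness t = h · cos(dip) = 61 × cos 61°
t = 61 × 0.4848 = 29.573 m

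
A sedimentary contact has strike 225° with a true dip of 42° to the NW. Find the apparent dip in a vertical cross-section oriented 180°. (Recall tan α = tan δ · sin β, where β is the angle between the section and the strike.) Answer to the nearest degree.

The section lies 45° from the strike.
tan(apparent dip) = tan 42° · sin 45° = 0.6367
apparent dip = arctan 0.6367 = 32.48°

32°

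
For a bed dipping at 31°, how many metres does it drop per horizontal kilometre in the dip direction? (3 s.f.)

drop per km = 1000 × tan 31° = 1000 × 0.6009

601 m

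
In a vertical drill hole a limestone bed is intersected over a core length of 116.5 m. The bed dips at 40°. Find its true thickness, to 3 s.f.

89.2 m

True thickness t = h · cos(dip) = 116.5 × cos 40°
t = 116.5 × 0.7660 = 89.244 m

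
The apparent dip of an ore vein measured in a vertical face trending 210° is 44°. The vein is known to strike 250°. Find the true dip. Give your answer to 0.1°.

The section is 40° from the strike.
tan(true dip) = tan 44° / sin 40° = 1.5023
true dip = arctan 1.5023 = 56.35°

56.4°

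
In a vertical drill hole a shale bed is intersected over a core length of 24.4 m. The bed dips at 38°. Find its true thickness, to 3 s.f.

19.2 m

True thickness t = h · cos(dip) = 24.4 × cos 38°
t = 24.4 × 0.7880 = 19.227 m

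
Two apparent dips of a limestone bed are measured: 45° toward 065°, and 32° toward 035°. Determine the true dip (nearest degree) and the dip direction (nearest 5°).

true dip 48°, dip direction 090°

The two traces are lines in the plane: v₁ = (sin 65°·cos 45°, cos 65°·cos 45°, −sin 45°), v₂ = (sin 35°·cos 32°, cos 35°·cos 32°, −sin 32°).
Cross product v₁ × v₂ gives the pole to the plane: n ∝ (0.333, -0.004, 0.300).
Dip δ = arctan(|n_h|/n_z) = arctan(0.333/0.300) = 48.0°.
Dip direction = atan2(0.333, -0.004) = 91° (azimuth of n's horizontal projection).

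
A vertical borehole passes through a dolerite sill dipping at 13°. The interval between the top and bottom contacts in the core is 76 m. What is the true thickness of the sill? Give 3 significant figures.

True thickness t = h · cos(dip) = 76 × cos 13°
t = 76 × 0.9744 = 74.052 m

74.1 m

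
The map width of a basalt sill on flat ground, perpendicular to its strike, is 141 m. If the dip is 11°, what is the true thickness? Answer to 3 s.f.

True thickness t = w · sin(dip) = 141 × sin 11°
t = 141 × 0.1908 = 26.904 m

26.9 m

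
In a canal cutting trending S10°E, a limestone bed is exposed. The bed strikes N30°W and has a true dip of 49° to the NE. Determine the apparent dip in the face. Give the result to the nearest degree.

Angle between strike (N30°W) and section (S10°E): β = 20°.
tan(apparent dip) = tan 49° · sin 20° = 0.3934
α = arctan(0.3934) = 21.48°

21°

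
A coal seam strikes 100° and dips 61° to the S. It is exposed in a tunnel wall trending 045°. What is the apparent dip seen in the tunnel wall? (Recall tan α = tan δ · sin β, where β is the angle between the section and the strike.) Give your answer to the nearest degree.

56°

The strike is 100° and the section trends 045°; the acute angle between them is β = 55°.
tan α = tan 61° × sin 55° = 1.8040 × 0.8192 = 1.4778
α = arctan(1.4778) = 55.91°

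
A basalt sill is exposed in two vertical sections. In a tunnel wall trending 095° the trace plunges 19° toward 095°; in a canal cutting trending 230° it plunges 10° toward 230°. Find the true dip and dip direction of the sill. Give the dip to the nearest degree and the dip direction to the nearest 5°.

The two traces are lines in the plane: v₁ = (sin 95°·cos 19°, cos 95°·cos 19°, −sin 19°), v₂ = (sin 230°·cos 10°, cos 230°·cos 10°, −sin 10°).
The plane normal is n = v₁ × v₂ ∝ (0.192, -0.409, 0.658).
True dip = arccos(n_z / |n|) = arccos(0.8245) = 34.5°.
Dip direction = azimuth of (n_x, n_y) = atan2(0.192, -0.409) = 155°.

true dip 34°, dip direction 155°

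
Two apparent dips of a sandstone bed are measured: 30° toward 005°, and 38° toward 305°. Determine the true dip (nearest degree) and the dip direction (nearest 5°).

Represent each trace as a vector plunging at its apparent dip toward its trend (east-north-up frame): v₁ = (0.075, 0.863, -0.500), v₂ = (-0.646, 0.452, -0.616).
n = v₁ × v₂ = (-0.305, 0.369, 0.591) (taken with n_z > 0).
True dip = arccos(n_z / |n|) = arccos(0.7769) = 39.0°.
The horizontal component of n points toward azimuth atan2(n_x, n_y) = 320°, the dip direction.

true dip 39°, dip direction 320°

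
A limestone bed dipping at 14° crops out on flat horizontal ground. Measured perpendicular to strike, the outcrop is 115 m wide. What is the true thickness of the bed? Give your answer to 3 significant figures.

27.8 m

True thickness t = w · sin(dip) = 115 × sin 14°
t = 115 × 0.2419 = 27.821 m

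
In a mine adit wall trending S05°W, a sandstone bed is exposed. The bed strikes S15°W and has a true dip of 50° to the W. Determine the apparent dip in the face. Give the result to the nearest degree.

12°

The strike is S15°W and the section trends S05°W; the acute angle between them is β = 10°.
tan α = tan 50° × sin 10° = 1.1918 × 0.1736 = 0.2069
apparent dip = arctan 0.2069 = 11.69°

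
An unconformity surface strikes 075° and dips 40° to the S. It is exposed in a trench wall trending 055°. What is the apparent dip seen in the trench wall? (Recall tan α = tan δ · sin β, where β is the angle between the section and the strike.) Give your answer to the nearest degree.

Angle between strike (075°) and section (055°): β = 20°.
tan(apparent dip) = tan 40° · sin 20° = 0.2870
α = arctan(0.2870) = 16.01°

16°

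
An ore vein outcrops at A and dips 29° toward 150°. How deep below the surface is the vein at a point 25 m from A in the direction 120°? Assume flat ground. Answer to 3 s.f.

The hole lies 30° from the dip direction, so the down-dip offset is 25 × cos 30° = 21.65 m.
Depth = down-dip offset × tan(dip) = 21.65 × tan 29° = 21.65 × 0.5543
Depth = 12.00 m

12.0 m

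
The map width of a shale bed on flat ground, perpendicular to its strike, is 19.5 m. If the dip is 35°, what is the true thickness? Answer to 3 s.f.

11.2 m

True thickness t = w · sin(dip) = 19.5 × sin 35°
t = 19.5 × 0.5736 = 11.185 m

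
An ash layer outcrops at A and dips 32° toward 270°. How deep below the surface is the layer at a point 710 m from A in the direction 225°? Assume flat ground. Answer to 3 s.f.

314 m

The hole lies 45° from the dip direction, so the down-dip offset is 710 × cos 45° = 502.05 m.
Depth = down-dip offset × tan(dip) = 502.05 × tan 32° = 502.05 × 0.6249
Depth = 313.71 m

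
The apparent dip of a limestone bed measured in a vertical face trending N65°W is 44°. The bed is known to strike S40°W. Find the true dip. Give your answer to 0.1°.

β = acute angle between strike S40°W and section N65°W = 75°.
tan δ = tan α / sin β = tan 44° / sin 75° = 0.9657 / 0.9659 = 0.9998
true dip = arctan 0.9998 = 44.99°

45.0°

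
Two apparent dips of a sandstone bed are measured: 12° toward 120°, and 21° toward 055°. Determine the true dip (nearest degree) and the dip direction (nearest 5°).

The two traces are lines in the plane: v₁ = (sin 120°·cos 12°, cos 120°·cos 12°, −sin 12°), v₂ = (sin 55°·cos 21°, cos 55°·cos 21°, −sin 21°).
The plane normal is n = v₁ × v₂ ∝ (0.287, 0.145, 0.828).
tan δ = √(n_x²+n_y²)/n_z = 0.321/0.828, so δ = 21.2°.
Dip direction = atan2(0.287, 0.145) = 63° (azimuth of n's horizontal projection).

true dip 21°, dip direction 065°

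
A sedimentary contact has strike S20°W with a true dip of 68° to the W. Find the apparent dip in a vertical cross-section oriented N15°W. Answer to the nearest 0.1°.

54.8°

The section lies 35° from the strike.
tan(apparent dip) = tan 68° · sin 35° = 1.4197
apparent dip = arctan 1.4197 = 54.84°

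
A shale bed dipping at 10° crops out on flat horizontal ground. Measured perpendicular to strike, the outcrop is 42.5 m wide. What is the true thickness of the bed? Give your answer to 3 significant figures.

7.38 m

True thickness t = w · sin(dip) = 42.5 × sin 10°
t = 42.5 × 0.1736 = 7.380 m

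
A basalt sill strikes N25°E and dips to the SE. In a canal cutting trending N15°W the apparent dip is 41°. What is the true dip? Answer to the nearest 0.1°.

53.5°

The section is 40° from the strike.
tan(true dip) = tan 41° / sin 40° = 1.3524
true dip = arctan 1.3524 = 53.52°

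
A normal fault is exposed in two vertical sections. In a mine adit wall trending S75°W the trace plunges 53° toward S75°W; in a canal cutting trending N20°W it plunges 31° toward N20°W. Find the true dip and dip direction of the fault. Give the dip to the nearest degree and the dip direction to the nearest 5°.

Represent each trace as a vector plunging at its apparent dip toward its trend (east-north-up frame): v₁ = (-0.581, -0.156, -0.799), v₂ = (-0.293, 0.805, -0.515).
The plane normal is n = v₁ × v₂ ∝ (-0.724, 0.065, 0.514).
True dip = arccos(n_z / |n|) = arccos(0.5775) = 54.7°.
Dip direction = azimuth of (n_x, n_y) = atan2(-0.724, 0.065) = 275°.

true dip 55°, dip direction 275°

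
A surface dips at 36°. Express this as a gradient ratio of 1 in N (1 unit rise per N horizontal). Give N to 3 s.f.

1 : N means tan θ = 1/N, so N = 1/tan 36° = 1/0.7265

1 in 1.38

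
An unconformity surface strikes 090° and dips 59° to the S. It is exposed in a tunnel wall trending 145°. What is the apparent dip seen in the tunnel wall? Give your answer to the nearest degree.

54°

The section lies 55° from the strike.
tan(apparent dip) = tan 59° · sin 55° = 1.3633
α = arctan(1.3633) = 53.74°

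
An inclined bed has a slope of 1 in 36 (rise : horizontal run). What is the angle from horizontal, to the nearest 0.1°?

1.6°

tan θ = 1/36 = 0.0278
θ = arctan(0.0278) = 1.59°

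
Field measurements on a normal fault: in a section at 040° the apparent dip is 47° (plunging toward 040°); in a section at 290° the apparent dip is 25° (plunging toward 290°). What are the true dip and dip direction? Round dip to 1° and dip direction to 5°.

true dip 54°, dip direction 000°

Each apparent-dip line lies in the plane. As unit vectors (x east, y north, z up), v₁ plunges 47°→040° and v₂ plunges 25°→290°.
n = v₁ × v₂ = (0.006, 0.808, 0.581) (taken with n_z > 0).
tan δ = √(n_x²+n_y²)/n_z = 0.808/0.581, so δ = 54.3°.
Dip direction = atan2(0.006, 0.808) = 0° (azimuth of n's horizontal projection).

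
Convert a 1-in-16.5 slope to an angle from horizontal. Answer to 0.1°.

tan θ = 1/16.5 = 0.0606
θ = arctan(0.0606) = 3.47°

3.5°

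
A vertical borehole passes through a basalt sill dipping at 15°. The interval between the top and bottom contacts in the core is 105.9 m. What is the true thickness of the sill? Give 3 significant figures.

102 m

True thickness t = h · cos(dip) = 105.9 × cos 15°
t = 105.9 × 0.9659 = 102.292 m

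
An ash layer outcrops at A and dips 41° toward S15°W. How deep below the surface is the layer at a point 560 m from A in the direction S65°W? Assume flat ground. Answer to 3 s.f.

313 m

The hole lies 50° from the dip direction, so the down-dip offset is 560 × cos 50° = 359.96 m.
Depth = down-dip offset × tan(dip) = 359.96 × tan 41° = 359.96 × 0.8693
Depth = 312.91 m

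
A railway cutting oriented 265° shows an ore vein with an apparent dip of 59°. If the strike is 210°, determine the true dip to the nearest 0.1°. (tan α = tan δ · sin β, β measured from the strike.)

The section is 55° from the strike.
tan δ = tan α / sin β = tan 59° / sin 55° = 1.6643 / 0.8192 = 2.0317
true dip = arctan 2.0317 = 63.79°

63.8°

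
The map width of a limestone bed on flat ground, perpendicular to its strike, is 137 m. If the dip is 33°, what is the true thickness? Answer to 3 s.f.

True thickness t = w · sin(dip) = 137 × sin 33°
t = 137 × 0.5446 = 74.616 m

74.6 m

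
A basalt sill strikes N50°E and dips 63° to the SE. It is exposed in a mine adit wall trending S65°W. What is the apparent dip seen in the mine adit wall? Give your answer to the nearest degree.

The section lies 15° from the strike.
tan α = tan 63° × sin 15° = 1.9626 × 0.2588 = 0.5080
apparent dip = arctan 0.5080 = 26.93°

27°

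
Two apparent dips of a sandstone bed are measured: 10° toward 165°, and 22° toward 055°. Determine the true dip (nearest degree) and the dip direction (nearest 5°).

true dip 28°, dip direction 095°

Each apparent-dip line lies in the plane. As unit vectors (x east, y north, z up), v₁ plunges 10°→165° and v₂ plunges 22°→055°.
The plane normal is n = v₁ × v₂ ∝ (0.449, -0.036, 0.858).
True dip = arccos(n_z / |n|) = arccos(0.8855) = 27.7°.
The horizontal component of n points toward azimuth atan2(n_x, n_y) = 95°, the dip direction.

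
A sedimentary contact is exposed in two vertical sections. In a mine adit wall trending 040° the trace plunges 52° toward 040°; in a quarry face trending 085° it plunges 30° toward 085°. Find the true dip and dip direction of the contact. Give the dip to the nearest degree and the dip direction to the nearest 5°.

true dip 54°, dip direction 020°

Represent each trace as a vector plunging at its apparent dip toward its trend (east-north-up frame): v₁ = (0.396, 0.472, -0.788), v₂ = (0.863, 0.075, -0.500).
n = v₁ × v₂ = (0.176, 0.482, 0.377) (taken with n_z > 0).
True dip = arccos(n_z / |n|) = arccos(0.5920) = 53.7°.
Dip direction = azimuth of (n_x, n_y) = atan2(0.176, 0.482) = 20°.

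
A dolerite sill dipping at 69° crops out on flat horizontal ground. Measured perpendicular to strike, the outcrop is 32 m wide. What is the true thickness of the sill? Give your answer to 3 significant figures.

29.9 m

True thickness t = w · sin(dip) = 32 × sin 69°
t = 32 × 0.9336 = 29.875 m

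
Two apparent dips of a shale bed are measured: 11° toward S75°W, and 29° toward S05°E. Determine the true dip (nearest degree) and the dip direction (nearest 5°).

true dip 29°, dip direction 185°

Each apparent-dip line lies in the plane. As unit vectors (x east, y north, z up), v₁ plunges 11°→S75°W and v₂ plunges 29°→S05°E.
n = v₁ × v₂ = (-0.043, -0.474, 0.846) (taken with n_z > 0).
True dip = arccos(n_z / |n|) = arccos(0.8713) = 29.4°.
Dip direction = atan2(-0.043, -0.474) = 185° (azimuth of n's horizontal projection).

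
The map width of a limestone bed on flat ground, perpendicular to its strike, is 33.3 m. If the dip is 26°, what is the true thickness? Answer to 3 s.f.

True thickness t = w · sin(dip) = 33.3 × sin 26°
t = 33.3 × 0.4384 = 14.598 m

14.6 m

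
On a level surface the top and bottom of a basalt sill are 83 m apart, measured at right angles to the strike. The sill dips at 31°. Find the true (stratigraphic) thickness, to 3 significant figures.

True thickness t = w · sin(dip) = 83 × sin 31°
t = 83 × 0.5150 = 42.748 m

42.7 m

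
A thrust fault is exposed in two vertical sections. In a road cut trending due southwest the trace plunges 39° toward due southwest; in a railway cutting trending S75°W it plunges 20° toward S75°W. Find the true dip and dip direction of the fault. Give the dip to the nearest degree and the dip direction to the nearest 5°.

true dip 47°, dip direction 185°

The two traces are lines in the plane: v₁ = (sin 225°·cos 39°, cos 225°·cos 39°, −sin 39°), v₂ = (sin 255°·cos 20°, cos 255°·cos 20°, −sin 20°).
The plane normal is n = v₁ × v₂ ∝ (-0.035, -0.383, 0.365).
Dip δ = arctan(|n_h|/n_z) = arctan(0.385/0.365) = 46.5°.
Dip direction = atan2(-0.035, -0.383) = 185° (azimuth of n's horizontal projection).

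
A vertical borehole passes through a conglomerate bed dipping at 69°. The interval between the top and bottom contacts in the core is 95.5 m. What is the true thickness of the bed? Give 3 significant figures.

34.2 m

True thickness t = h · cos(dip) = 95.5 × cos 69°
t = 95.5 × 0.3584 = 34.224 m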